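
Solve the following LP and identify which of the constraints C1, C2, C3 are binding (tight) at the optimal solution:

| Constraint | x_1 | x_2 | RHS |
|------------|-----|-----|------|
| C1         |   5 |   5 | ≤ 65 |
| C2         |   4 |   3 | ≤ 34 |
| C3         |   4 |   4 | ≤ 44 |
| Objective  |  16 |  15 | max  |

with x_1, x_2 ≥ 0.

At x_1 = 1, x_2 = 10, compute slack b - a·x for each constraint:
  C1: 65 − 55 = 10  (slack)
  C2: 34 − 34 = 0  (binding)
  C3: 44 − 44 = 0  (binding)

Optimal: x_1 = 1, x_2 = 10
Binding: C2, C3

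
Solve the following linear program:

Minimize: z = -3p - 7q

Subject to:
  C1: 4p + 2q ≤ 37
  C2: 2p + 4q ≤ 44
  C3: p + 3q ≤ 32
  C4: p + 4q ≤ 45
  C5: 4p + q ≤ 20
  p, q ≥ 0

Evaluate the objective at each vertex of the feasible region:
  z(0, 0) = 0
  z(5, 0) = -15
  z(2.571, 9.714) = -75.71
  z(2, 10) = -76  ←
  z(0, 10.67) = -74.67
The minimum is at p = 2, q = 10.

p = 2, q = 10, z = -76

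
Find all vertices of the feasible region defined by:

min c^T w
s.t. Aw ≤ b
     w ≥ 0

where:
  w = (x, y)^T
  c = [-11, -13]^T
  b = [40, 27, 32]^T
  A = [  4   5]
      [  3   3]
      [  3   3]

(0, 0), (9, 0), (5, 4), (0, 8)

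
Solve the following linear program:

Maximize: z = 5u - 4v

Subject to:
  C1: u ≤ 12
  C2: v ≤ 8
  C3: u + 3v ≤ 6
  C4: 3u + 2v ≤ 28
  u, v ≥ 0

Evaluate the objective at each vertex of the feasible region:
  z(0, 0) = 0
  z(6, 0) = 30  ←
  z(0, 2) = -8
The maximum is at u = 6, v = 0.

u = 6, v = 0, z = 30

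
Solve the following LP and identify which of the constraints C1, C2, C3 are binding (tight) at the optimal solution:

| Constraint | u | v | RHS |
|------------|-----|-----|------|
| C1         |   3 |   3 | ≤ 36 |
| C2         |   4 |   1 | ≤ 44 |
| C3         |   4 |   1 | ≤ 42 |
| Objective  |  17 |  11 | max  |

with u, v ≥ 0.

At u = 10, v = 2, compute slack b - a·x for each constraint:
  C1: 36 − 36 = 0  (binding)
  C2: 44 − 42 = 2  (slack)
  C3: 42 − 42 = 0  (binding)

Optimal: u = 10, v = 2
Binding: C1, C3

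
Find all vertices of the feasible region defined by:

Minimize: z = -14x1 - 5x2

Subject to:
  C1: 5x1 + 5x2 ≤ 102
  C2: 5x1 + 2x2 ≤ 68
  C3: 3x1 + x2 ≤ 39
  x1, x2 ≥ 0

(0, 0), (13, 0), (10, 9), (9.067, 11.33), (0, 20.4)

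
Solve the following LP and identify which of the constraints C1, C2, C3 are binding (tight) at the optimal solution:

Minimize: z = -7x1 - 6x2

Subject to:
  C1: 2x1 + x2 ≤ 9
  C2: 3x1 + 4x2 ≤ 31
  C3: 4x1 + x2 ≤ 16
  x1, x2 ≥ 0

At x1 = 1, x2 = 7, compute slack b - a·x for each constraint:
  C1: 9 − 9 = 0  (binding)
  C2: 31 − 31 = 0  (binding)
  C3: 16 − 11 = 5  (slack)

Optimal: x1 = 1, x2 = 7
Binding: C1, C2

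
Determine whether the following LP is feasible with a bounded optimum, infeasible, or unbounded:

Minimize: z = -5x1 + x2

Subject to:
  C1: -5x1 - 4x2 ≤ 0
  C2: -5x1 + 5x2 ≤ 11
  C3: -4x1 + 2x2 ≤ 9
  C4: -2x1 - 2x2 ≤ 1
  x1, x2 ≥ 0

Unbounded (objective can decrease without bound)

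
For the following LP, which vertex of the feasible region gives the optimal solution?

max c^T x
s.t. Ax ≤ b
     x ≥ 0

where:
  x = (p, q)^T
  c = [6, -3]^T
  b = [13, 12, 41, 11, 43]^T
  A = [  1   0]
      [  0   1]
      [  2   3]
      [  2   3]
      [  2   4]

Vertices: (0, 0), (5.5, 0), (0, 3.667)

Evaluate the objective at each vertex of the feasible region:
  z(0, 0) = 0
  z(5.5, 0) = 33  ←
  z(0, 3.667) = -11
The maximum is at p = 5.5, q = 0.

(5.5, 0)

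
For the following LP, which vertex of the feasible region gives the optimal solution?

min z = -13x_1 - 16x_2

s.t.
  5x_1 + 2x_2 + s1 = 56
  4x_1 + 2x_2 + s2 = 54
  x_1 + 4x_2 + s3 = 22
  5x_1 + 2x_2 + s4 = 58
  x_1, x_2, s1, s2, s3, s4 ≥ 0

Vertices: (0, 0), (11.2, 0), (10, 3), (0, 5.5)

Evaluate the objective at each vertex of the feasible region:
  z(0, 0) = 0
  z(11.2, 0) = -145.6
  z(10, 3) = -178  ←
  z(0, 5.5) = -88
The minimum is at x_1 = 10, x_2 = 3.

(10, 3)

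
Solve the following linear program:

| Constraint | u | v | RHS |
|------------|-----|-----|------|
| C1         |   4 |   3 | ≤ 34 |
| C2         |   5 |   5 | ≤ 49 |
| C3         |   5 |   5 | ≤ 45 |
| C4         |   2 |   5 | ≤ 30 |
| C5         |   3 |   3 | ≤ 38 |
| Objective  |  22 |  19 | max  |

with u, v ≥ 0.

Evaluate the objective at each vertex of the feasible region:
  z(0, 0) = 0
  z(8.5, 0) = 187
  z(7, 2) = 192  ←
  z(5, 4) = 186
  z(0, 6) = 114
The maximum is at u = 7, v = 2.

u = 7, v = 2, z = 192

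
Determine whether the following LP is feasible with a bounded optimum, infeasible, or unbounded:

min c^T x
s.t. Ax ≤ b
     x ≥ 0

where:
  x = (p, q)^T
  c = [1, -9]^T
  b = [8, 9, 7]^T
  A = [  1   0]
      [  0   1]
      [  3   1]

Feasible with a bounded optimal solution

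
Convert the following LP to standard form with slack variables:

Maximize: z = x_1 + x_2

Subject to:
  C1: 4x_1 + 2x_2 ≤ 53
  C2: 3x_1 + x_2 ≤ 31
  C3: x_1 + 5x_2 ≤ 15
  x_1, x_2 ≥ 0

max z = x_1 + x_2

s.t.
  4x_1 + 2x_2 + s1 = 53
  3x_1 + x_2 + s2 = 31
  x_1 + 5x_2 + s3 = 15
  x_1, x_2, s1, s2, s3 ≥ 0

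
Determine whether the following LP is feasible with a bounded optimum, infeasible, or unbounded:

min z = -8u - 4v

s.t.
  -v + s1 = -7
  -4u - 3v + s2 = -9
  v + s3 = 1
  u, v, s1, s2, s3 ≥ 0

Infeasible (no feasible solution exists)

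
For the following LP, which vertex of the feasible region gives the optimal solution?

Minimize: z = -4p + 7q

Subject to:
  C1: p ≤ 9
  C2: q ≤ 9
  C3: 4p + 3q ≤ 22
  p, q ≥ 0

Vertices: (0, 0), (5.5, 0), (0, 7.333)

Evaluate the objective at each vertex of the feasible region:
  z(0, 0) = 0
  z(5.5, 0) = -22  ←
  z(0, 7.333) = 51.33
The minimum is at p = 5.5, q = 0.

(5.5, 0)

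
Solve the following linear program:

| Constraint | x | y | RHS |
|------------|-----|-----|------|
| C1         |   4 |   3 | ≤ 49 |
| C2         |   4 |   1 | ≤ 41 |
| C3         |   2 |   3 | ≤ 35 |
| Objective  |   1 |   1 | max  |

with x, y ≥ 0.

Evaluate the objective at each vertex of the feasible region:
  z(0, 0) = 0
  z(10.25, 0) = 10.25
  z(9.25, 4) = 13.25
  z(7, 7) = 14  ←
  z(0, 11.67) = 11.67
The maximum is at x = 7, y = 7.

x = 7, y = 7, z = 14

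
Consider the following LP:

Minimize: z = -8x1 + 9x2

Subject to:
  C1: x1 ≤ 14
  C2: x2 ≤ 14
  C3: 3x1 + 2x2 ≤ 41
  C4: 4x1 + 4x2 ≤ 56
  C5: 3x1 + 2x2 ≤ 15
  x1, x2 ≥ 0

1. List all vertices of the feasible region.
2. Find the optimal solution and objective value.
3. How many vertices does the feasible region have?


1. (0, 0), (5, 0), (0, 7.5)
2. x1 = 5, x2 = 0, z = -40
3. 3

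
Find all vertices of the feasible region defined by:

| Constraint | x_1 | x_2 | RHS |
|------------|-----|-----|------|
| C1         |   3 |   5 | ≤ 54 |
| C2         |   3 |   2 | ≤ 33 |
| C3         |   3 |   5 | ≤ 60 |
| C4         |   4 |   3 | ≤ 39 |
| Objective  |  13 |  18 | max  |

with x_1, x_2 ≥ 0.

(0, 0), (9.75, 0), (3, 9), (0, 10.8)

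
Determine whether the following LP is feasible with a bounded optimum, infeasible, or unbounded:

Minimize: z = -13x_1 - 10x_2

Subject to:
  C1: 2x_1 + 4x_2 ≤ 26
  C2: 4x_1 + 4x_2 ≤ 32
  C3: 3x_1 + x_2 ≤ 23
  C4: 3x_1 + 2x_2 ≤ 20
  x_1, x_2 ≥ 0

Feasible with a bounded optimal solution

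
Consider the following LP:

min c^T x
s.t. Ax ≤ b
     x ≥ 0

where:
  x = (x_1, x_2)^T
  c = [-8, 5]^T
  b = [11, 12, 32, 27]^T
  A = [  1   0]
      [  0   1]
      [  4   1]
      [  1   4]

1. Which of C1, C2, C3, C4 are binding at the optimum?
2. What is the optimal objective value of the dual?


1. C3
2. -64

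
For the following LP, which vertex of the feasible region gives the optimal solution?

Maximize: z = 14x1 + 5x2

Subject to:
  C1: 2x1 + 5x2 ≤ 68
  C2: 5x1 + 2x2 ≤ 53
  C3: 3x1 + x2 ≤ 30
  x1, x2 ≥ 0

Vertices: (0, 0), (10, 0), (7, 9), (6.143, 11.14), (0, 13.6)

Evaluate the objective at each vertex of the feasible region:
  z(0, 0) = 0
  z(10, 0) = 140
  z(7, 9) = 143  ←
  z(6.143, 11.14) = 141.7
  z(0, 13.6) = 68
The maximum is at x1 = 7, x2 = 9.

(7, 9)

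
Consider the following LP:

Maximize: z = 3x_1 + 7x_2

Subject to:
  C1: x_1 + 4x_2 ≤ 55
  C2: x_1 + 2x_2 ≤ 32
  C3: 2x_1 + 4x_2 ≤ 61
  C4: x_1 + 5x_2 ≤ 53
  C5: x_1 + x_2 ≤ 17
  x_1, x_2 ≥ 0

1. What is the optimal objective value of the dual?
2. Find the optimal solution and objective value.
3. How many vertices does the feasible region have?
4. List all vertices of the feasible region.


1. 87
2. x_1 = 8, x_2 = 9, z = 87
3. 4
4. (0, 0), (17, 0), (8, 9), (0, 10.6)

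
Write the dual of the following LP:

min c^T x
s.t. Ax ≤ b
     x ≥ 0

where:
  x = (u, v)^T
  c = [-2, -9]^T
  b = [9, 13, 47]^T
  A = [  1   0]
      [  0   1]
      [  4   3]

Primal min cᵀx s.t. Ax ≤ b, x ≥ 0  →  Dual max −bᵀy s.t. Aᵀy ≥ −c, y ≥ 0.

Maximize: z = -9y1 - 13y2 - 47y3

Subject to:
  y1 + 4y3 ≥ 2
  y2 + 3y3 ≥ 9
  y1, y2, y3 ≥ 0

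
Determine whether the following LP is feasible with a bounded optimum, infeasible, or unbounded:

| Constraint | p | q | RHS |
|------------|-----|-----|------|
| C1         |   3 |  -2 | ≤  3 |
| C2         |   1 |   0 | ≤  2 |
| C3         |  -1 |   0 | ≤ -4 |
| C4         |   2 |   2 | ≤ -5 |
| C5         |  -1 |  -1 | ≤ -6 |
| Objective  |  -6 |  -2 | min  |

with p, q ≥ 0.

Infeasible (no feasible solution exists)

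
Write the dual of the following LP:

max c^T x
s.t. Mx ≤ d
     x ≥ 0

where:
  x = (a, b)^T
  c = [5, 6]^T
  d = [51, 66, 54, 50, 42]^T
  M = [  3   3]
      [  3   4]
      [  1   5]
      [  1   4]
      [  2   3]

Primal max cᵀx s.t. Ax ≤ b, x ≥ 0  →  Dual min bᵀy s.t. Aᵀy ≥ c, y ≥ 0.

Minimize: z = 51y1 + 66y2 + 54y3 + 50y4 + 42y5

Subject to:
  3y1 + 3y2 + y3 + y4 + 2y5 ≥ 5
  3y1 + 4y2 + 5y3 + 4y4 + 3y5 ≥ 6
  y1, y2, y3, y4, y5 ≥ 0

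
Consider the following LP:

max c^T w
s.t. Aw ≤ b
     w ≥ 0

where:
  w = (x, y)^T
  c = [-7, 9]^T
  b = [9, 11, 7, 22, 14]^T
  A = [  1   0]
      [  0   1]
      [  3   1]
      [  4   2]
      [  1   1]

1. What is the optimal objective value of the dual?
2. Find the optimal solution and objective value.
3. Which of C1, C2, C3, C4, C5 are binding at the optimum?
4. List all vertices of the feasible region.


1. 63
2. x = 0, y = 7, z = 63
3. C3
4. (0, 0), (2.333, 0), (0, 7)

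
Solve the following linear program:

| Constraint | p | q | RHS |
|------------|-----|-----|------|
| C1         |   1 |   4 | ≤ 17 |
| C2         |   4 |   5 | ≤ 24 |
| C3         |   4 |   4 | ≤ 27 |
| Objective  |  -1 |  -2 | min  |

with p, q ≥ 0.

Evaluate the objective at each vertex of the feasible region:
  z(0, 0) = 0
  z(6, 0) = -6
  z(1, 4) = -9  ←
  z(0, 4.25) = -8.5
The minimum is at p = 1, q = 4.

p = 1, q = 4, z = -9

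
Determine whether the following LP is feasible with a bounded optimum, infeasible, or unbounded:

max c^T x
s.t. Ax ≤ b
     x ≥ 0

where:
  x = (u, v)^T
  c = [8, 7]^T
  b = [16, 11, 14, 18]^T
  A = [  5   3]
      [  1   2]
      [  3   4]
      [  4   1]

Feasible with a bounded optimal solution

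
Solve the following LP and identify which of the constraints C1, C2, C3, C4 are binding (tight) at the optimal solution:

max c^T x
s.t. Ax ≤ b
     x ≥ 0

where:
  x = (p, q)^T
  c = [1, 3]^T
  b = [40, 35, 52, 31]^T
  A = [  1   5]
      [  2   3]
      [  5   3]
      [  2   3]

At p = 5, q = 7, compute slack b - a·x for each constraint:
  C1: 40 − 40 = 0  (binding)
  C2: 35 − 31 = 4  (slack)
  C3: 52 − 46 = 6  (slack)
  C4: 31 − 31 = 0  (binding)

Optimal: p = 5, q = 7
Binding: C1, C4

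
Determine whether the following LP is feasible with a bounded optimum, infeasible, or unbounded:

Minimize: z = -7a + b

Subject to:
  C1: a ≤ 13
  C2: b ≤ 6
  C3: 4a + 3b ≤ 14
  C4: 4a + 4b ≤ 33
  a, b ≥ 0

Feasible with a bounded optimal solution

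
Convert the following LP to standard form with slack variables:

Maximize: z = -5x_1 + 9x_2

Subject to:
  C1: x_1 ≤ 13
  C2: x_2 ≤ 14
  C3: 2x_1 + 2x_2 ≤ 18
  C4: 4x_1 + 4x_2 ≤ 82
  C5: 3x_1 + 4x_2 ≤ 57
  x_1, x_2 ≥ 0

max z = -5x_1 + 9x_2

s.t.
  x_1 + s1 = 13
  x_2 + s2 = 14
  2x_1 + 2x_2 + s3 = 18
  4x_1 + 4x_2 + s4 = 82
  3x_1 + 4x_2 + s5 = 57
  x_1, x_2, s1, s2, s3, s4, s5 ≥ 0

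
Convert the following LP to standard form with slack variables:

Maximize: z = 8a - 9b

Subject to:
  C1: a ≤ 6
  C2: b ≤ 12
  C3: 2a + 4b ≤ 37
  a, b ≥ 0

max z = 8a - 9b

s.t.
  a + s1 = 6
  b + s2 = 12
  2a + 4b + s3 = 37
  a, b, s1, s2, s3 ≥ 0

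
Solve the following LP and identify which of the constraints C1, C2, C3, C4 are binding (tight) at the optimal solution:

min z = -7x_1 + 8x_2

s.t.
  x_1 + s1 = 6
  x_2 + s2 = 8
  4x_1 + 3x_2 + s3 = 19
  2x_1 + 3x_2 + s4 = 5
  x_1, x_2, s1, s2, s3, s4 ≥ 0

At x_1 = 2.5, x_2 = 0, compute slack b - a·x for each constraint:
  C1: 6 − 2.5 = 3.5  (slack)
  C2: 8 − 0 = 8  (slack)
  C3: 19 − 10 = 9  (slack)
  C4: 5 − 5 = 0  (binding)

Optimal: x_1 = 2.5, x_2 = 0
Binding: C4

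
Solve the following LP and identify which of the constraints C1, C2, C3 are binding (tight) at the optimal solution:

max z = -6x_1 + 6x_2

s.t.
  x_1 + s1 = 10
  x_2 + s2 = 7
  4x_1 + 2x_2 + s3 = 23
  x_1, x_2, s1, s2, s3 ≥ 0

At x_1 = 0, x_2 = 7, compute slack b - a·x for each constraint:
  C1: 10 − 0 = 10  (slack)
  C2: 7 − 7 = 0  (binding)
  C3: 23 − 14 = 9  (slack)

Optimal: x_1 = 0, x_2 = 7
Binding: C2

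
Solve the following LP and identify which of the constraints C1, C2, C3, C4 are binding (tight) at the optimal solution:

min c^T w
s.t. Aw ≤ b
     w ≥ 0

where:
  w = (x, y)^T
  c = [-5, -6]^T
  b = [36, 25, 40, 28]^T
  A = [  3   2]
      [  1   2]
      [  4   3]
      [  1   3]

At x = 4, y = 8, compute slack b - a·x for each constraint:
  C1: 36 − 28 = 8  (slack)
  C2: 25 − 20 = 5  (slack)
  C3: 40 − 40 = 0  (binding)
  C4: 28 − 28 = 0  (binding)

Optimal: x = 4, y = 8
Binding: C3, C4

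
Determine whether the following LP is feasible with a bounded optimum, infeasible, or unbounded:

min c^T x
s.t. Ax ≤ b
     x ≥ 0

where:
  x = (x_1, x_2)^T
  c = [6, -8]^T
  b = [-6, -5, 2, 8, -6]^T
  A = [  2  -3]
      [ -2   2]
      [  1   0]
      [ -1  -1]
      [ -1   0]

Infeasible (no feasible solution exists)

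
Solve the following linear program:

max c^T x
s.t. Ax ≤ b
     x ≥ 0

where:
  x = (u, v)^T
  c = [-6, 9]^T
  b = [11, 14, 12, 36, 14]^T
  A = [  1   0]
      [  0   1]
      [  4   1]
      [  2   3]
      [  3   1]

Evaluate the objective at each vertex of the feasible region:
  z(0, 0) = 0
  z(3, 0) = -18
  z(0, 12) = 108  ←
The maximum is at u = 0, v = 12.

u = 0, v = 12, z = 108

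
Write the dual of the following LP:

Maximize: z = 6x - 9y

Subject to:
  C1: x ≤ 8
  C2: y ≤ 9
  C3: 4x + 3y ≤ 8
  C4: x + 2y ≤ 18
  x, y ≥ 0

Primal max cᵀx s.t. Ax ≤ b, x ≥ 0  →  Dual min bᵀy s.t. Aᵀy ≥ c, y ≥ 0.

Minimize: z = 8y1 + 9y2 + 8y3 + 18y4

Subject to:
  y1 + 4y3 + y4 ≥ 6
  y2 + 3y3 + 2y4 ≥ -9
  y1, y2, y3, y4 ≥ 0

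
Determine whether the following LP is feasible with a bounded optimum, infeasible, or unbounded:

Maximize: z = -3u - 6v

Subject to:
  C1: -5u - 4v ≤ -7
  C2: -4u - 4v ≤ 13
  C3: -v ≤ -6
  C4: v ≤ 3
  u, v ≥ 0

Infeasible (no feasible solution exists)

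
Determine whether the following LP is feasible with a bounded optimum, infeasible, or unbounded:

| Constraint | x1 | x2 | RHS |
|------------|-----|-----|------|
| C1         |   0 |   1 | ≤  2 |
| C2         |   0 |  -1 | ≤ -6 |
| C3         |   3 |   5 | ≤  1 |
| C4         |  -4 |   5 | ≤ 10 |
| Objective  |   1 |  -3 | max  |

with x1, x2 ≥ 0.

Infeasible (no feasible solution exists)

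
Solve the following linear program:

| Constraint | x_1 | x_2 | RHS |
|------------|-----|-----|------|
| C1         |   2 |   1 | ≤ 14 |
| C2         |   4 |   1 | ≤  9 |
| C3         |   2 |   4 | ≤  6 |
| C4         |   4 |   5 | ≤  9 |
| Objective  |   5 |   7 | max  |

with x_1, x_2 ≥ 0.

Evaluate the objective at each vertex of the feasible region:
  z(0, 0) = 0
  z(2.25, 0) = 11.25
  z(1, 1) = 12  ←
  z(0, 1.5) = 10.5
The maximum is at x_1 = 1, x_2 = 1.

x_1 = 1, x_2 = 1, z = 12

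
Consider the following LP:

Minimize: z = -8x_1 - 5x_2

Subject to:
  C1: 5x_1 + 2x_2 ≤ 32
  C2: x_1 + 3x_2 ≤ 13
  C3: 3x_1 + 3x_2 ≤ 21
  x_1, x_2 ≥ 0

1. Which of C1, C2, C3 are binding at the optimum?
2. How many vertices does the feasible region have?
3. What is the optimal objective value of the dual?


1. C1, C3
2. 5
3. -53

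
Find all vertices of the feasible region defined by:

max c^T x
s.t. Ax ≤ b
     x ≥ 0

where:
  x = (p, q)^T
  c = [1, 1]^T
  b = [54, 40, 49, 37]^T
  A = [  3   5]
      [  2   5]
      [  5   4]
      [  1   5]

(0, 0), (9.8, 0), (5, 6), (3, 6.8), (0, 7.4)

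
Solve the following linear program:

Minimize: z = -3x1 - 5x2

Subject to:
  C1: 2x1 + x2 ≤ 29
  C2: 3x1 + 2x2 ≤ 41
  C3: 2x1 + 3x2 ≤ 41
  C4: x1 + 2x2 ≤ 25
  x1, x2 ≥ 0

Evaluate the objective at each vertex of the feasible region:
  z(0, 0) = 0
  z(13.67, 0) = -41
  z(8.2, 8.2) = -65.6
  z(7, 9) = -66  ←
  z(0, 12.5) = -62.5
The minimum is at x1 = 7, x2 = 9.

x1 = 7, x2 = 9, z = -66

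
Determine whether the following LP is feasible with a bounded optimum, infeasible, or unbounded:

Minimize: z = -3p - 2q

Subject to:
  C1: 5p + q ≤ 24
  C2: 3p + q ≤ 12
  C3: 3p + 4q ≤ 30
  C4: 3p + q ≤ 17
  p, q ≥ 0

Feasible with a bounded optimal solution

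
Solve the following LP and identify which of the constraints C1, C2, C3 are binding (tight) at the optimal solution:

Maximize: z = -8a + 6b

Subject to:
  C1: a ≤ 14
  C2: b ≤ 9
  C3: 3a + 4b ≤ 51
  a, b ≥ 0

At a = 0, b = 9, compute slack b - a·x for each constraint:
  C1: 14 − 0 = 14  (slack)
  C2: 9 − 9 = 0  (binding)
  C3: 51 − 36 = 15  (slack)

Optimal: a = 0, b = 9
Binding: C2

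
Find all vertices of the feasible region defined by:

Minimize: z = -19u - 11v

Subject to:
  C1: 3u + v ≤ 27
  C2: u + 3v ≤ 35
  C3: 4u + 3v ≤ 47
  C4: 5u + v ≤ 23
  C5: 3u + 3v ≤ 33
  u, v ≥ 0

(0, 0), (4.6, 0), (3, 8), (0, 11)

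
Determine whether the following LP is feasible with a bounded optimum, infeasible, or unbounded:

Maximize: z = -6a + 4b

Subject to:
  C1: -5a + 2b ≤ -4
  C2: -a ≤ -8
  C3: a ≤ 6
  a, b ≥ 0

Infeasible (no feasible solution exists)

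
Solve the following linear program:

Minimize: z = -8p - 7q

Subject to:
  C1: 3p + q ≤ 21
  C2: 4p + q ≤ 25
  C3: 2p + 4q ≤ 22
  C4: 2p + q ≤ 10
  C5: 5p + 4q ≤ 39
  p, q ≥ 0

Evaluate the objective at each vertex of the feasible region:
  z(0, 0) = 0
  z(5, 0) = -40
  z(3, 4) = -52  ←
  z(0, 5.5) = -38.5
The minimum is at p = 3, q = 4.

p = 3, q = 4, z = -52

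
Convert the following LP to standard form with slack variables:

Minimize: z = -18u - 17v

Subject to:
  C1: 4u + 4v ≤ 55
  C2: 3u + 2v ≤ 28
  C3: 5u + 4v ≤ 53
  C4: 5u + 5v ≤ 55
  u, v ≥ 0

min z = -18u - 17v

s.t.
  4u + 4v + s1 = 55
  3u + 2v + s2 = 28
  5u + 4v + s3 = 53
  5u + 5v + s4 = 55
  u, v, s1, s2, s3, s4 ≥ 0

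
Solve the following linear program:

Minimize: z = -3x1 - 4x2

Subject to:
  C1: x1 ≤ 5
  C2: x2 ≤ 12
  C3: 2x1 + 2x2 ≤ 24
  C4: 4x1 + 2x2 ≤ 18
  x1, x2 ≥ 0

Evaluate the objective at each vertex of the feasible region:
  z(0, 0) = 0
  z(4.5, 0) = -13.5
  z(0, 9) = -36  ←
The minimum is at x1 = 0, x2 = 9.

x1 = 0, x2 = 9, z = -36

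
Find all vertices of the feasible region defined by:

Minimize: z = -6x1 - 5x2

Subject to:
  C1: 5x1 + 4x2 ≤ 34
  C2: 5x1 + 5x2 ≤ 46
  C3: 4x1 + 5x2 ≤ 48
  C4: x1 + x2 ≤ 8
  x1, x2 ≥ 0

(0, 0), (6.8, 0), (2, 6), (0, 8)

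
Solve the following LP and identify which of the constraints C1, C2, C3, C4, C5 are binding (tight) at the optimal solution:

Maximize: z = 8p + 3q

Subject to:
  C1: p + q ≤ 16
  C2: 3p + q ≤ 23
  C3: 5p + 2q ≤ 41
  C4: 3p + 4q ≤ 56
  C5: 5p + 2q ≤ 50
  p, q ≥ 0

At p = 5, q = 8, compute slack b - a·x for each constraint:
  C1: 16 − 13 = 3  (slack)
  C2: 23 − 23 = 0  (binding)
  C3: 41 − 41 = 0  (binding)
  C4: 56 − 47 = 9  (slack)
  C5: 50 − 41 = 9  (slack)

Optimal: p = 5, q = 8
Binding: C2, C3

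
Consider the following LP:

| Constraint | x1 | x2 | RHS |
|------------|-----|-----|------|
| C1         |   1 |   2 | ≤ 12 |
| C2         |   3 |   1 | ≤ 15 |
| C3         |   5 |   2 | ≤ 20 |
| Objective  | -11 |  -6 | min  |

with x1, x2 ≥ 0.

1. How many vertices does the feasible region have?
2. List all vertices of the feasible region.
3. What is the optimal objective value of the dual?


1. 4
2. (0, 0), (4, 0), (2, 5), (0, 6)
3. -52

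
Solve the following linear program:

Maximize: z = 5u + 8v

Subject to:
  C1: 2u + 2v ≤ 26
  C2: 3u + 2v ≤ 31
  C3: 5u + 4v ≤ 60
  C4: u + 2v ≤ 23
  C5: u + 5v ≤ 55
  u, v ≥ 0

Evaluate the objective at each vertex of the feasible region:
  z(0, 0) = 0
  z(10.33, 0) = 51.67
  z(5, 8) = 89
  z(3, 10) = 95  ←
  z(1.667, 10.67) = 93.67
  z(0, 11) = 88
The maximum is at u = 3, v = 10.

u = 3, v = 10, z = 95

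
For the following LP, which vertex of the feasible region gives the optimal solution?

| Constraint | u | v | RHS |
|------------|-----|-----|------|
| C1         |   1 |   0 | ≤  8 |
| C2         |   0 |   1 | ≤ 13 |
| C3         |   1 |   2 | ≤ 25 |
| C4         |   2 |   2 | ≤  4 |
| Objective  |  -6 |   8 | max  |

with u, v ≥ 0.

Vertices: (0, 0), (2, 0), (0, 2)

Evaluate the objective at each vertex of the feasible region:
  z(0, 0) = 0
  z(2, 0) = -12
  z(0, 2) = 16  ←
The maximum is at u = 0, v = 2.

(0, 2)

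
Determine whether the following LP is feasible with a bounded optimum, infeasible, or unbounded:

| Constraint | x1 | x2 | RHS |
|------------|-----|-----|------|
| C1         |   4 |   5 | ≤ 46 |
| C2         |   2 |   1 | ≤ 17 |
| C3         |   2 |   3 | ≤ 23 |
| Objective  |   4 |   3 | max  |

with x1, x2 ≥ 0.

Feasible with a bounded optimal solution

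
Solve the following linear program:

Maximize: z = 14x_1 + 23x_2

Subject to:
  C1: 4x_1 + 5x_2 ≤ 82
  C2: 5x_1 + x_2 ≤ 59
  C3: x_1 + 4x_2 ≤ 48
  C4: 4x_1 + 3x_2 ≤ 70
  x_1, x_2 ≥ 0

Evaluate the objective at each vertex of the feasible region:
  z(0, 0) = 0
  z(11.8, 0) = 165.2
  z(10.14, 8.286) = 332.6
  z(8, 10) = 342  ←
  z(0, 12) = 276
The maximum is at x_1 = 8, x_2 = 10.

x_1 = 8, x_2 = 10, z = 342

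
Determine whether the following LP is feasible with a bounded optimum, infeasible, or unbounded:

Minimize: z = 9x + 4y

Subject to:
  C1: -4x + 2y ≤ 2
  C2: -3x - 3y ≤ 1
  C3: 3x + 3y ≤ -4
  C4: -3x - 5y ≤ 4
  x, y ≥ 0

Infeasible (no feasible solution exists)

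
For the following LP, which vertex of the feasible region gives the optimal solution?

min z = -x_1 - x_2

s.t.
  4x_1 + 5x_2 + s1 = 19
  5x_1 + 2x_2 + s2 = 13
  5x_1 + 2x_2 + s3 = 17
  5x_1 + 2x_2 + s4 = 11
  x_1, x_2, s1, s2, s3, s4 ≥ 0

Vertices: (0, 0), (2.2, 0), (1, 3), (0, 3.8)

Evaluate the objective at each vertex of the feasible region:
  z(0, 0) = 0
  z(2.2, 0) = -2.2
  z(1, 3) = -4  ←
  z(0, 3.8) = -3.8
The minimum is at x_1 = 1, x_2 = 3.

(1, 3)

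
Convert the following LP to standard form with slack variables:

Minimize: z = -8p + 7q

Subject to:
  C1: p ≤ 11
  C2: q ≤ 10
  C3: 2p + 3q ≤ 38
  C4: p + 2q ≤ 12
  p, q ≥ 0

min z = -8p + 7q

s.t.
  p + s1 = 11
  q + s2 = 10
  2p + 3q + s3 = 38
  p + 2q + s4 = 12
  p, q, s1, s2, s3, s4 ≥ 0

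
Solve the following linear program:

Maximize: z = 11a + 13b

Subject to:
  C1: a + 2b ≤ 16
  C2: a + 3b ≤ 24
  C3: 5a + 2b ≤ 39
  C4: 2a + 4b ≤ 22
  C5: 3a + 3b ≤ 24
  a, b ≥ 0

Evaluate the objective at each vertex of the feasible region:
  z(0, 0) = 0
  z(7.8, 0) = 85.8
  z(7.667, 0.3333) = 88.67
  z(5, 3) = 94  ←
  z(0, 5.5) = 71.5
The maximum is at a = 5, b = 3.

a = 5, b = 3, z = 94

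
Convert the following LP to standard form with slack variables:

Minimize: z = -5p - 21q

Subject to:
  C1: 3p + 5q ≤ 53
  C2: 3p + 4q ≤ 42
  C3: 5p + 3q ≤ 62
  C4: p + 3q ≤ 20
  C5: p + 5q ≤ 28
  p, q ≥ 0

min z = -5p - 21q

s.t.
  3p + 5q + s1 = 53
  3p + 4q + s2 = 42
  5p + 3q + s3 = 62
  p + 3q + s4 = 20
  p + 5q + s5 = 28
  p, q, s1, s2, s3, s4, s5 ≥ 0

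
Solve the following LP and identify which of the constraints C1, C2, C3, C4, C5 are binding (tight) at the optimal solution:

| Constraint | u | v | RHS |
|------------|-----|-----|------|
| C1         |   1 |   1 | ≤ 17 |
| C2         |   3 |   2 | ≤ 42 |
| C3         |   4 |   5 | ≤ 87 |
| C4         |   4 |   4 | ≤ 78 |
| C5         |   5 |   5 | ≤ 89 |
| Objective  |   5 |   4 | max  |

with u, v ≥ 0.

At u = 8, v = 9, compute slack b - a·x for each constraint:
  C1: 17 − 17 = 0  (binding)
  C2: 42 − 42 = 0  (binding)
  C3: 87 − 77 = 10  (slack)
  C4: 78 − 68 = 10  (slack)
  C5: 89 − 85 = 4  (slack)

Optimal: u = 8, v = 9
Binding: C1, C2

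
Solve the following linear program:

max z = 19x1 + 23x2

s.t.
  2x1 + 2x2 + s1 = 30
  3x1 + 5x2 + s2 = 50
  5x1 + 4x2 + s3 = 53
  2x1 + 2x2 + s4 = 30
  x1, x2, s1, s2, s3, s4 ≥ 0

Evaluate the objective at each vertex of the feasible region:
  z(0, 0) = 0
  z(10.6, 0) = 201.4
  z(5, 7) = 256  ←
  z(0, 10) = 230
The maximum is at x1 = 5, x2 = 7.

x1 = 5, x2 = 7, z = 256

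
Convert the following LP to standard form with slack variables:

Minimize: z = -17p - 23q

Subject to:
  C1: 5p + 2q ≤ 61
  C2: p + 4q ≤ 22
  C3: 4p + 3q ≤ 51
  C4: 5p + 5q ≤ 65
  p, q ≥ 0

min z = -17p - 23q

s.t.
  5p + 2q + s1 = 61
  p + 4q + s2 = 22
  4p + 3q + s3 = 51
  5p + 5q + s4 = 65
  p, q, s1, s2, s3, s4 ≥ 0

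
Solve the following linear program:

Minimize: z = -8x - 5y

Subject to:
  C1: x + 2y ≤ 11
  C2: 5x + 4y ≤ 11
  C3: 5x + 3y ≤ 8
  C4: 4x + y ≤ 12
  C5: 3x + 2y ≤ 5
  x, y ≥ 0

Evaluate the objective at each vertex of the feasible region:
  z(0, 0) = 0
  z(1.6, 0) = -12.8
  z(1, 1) = -13  ←
  z(0, 2.5) = -12.5
The minimum is at x = 1, y = 1.

x = 1, y = 1, z = -13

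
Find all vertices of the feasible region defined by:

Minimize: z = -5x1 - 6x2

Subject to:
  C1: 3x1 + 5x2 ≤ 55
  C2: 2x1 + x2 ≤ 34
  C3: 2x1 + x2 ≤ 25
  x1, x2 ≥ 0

(0, 0), (12.5, 0), (10, 5), (0, 11)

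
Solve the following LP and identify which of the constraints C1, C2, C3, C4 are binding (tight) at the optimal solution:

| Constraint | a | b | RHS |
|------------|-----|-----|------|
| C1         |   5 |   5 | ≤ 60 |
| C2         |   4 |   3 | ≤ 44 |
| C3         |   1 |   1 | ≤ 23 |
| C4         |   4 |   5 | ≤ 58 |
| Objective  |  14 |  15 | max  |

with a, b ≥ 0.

At a = 2, b = 10, compute slack b - a·x for each constraint:
  C1: 60 − 60 = 0  (binding)
  C2: 44 − 38 = 6  (slack)
  C3: 23 − 12 = 11  (slack)
  C4: 58 − 58 = 0  (binding)

Optimal: a = 2, b = 10
Binding: C1, C4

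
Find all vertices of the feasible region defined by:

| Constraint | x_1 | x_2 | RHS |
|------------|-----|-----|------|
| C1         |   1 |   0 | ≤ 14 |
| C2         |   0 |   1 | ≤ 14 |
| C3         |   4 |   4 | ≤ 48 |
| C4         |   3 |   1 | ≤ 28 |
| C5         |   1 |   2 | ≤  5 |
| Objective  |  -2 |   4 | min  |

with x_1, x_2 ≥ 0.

(0, 0), (5, 0), (0, 2.5)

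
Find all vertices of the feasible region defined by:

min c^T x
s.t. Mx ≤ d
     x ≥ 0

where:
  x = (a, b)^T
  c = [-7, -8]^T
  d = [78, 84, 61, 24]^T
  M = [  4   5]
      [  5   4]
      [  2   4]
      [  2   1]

(0, 0), (12, 0), (7, 10), (1.167, 14.67), (0, 15.25)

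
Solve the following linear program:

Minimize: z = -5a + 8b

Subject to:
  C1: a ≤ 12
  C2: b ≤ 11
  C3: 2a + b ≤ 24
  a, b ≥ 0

Evaluate the objective at each vertex of the feasible region:
  z(0, 0) = 0
  z(12, 0) = -60  ←
  z(6.5, 11) = 55.5
  z(0, 11) = 88
The minimum is at a = 12, b = 0.

a = 12, b = 0, z = -60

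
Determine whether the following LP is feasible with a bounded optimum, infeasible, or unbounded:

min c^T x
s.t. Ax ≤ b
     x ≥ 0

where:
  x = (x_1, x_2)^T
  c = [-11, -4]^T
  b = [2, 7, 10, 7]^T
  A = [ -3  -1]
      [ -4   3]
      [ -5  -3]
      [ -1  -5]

Unbounded (objective can decrease without bound)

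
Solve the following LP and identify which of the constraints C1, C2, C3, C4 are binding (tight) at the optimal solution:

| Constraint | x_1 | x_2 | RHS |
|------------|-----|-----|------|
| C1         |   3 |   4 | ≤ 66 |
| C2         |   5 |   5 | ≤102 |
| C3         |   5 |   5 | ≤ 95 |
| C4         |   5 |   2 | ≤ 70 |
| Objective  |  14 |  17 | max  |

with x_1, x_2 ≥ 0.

At x_1 = 10, x_2 = 9, compute slack b - a·x for each constraint:
  C1: 66 − 66 = 0  (binding)
  C2: 102 − 95 = 7  (slack)
  C3: 95 − 95 = 0  (binding)
  C4: 70 − 68 = 2  (slack)

Optimal: x_1 = 10, x_2 = 9
Binding: C1, C3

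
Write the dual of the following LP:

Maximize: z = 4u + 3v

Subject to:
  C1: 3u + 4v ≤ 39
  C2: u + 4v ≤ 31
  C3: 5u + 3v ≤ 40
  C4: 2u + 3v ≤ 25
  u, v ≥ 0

Primal max cᵀx s.t. Ax ≤ b, x ≥ 0  →  Dual min bᵀy s.t. Aᵀy ≥ c, y ≥ 0.

Minimize: z = 39y1 + 31y2 + 40y3 + 25y4

Subject to:
  3y1 + y2 + 5y3 + 2y4 ≥ 4
  4y1 + 4y2 + 3y3 + 3y4 ≥ 3
  y1, y2, y3, y4 ≥ 0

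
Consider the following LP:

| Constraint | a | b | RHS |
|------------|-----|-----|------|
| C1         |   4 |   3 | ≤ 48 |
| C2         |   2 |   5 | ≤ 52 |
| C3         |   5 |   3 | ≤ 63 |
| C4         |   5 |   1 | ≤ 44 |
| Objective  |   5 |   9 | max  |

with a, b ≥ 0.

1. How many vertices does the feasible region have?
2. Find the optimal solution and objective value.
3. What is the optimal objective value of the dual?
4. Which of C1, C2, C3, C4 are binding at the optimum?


1. 5
2. a = 6, b = 8, z = 102
3. 102
4. C1, C2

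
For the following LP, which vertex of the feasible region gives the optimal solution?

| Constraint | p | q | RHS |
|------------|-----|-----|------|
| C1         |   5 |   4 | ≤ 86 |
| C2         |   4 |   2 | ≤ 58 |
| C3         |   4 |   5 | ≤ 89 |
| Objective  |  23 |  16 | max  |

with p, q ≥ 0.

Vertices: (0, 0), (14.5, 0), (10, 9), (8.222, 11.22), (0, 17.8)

Evaluate the objective at each vertex of the feasible region:
  z(0, 0) = 0
  z(14.5, 0) = 333.5
  z(10, 9) = 374  ←
  z(8.222, 11.22) = 368.7
  z(0, 17.8) = 284.8
The maximum is at p = 10, q = 9.

(10, 9)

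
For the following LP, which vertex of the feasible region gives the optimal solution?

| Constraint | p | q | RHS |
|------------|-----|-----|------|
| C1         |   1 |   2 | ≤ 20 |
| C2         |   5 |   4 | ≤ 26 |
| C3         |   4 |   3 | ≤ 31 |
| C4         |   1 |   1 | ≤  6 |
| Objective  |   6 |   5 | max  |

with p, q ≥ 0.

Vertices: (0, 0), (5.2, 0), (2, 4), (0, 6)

Evaluate the objective at each vertex of the feasible region:
  z(0, 0) = 0
  z(5.2, 0) = 31.2
  z(2, 4) = 32  ←
  z(0, 6) = 30
The maximum is at p = 2, q = 4.

(2, 4)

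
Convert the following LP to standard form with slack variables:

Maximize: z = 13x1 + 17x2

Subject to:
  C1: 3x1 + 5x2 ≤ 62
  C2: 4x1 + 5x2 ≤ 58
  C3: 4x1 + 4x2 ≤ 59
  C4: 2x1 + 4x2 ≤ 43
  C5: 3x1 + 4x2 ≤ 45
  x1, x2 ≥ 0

max z = 13x1 + 17x2

s.t.
  3x1 + 5x2 + s1 = 62
  4x1 + 5x2 + s2 = 58
  4x1 + 4x2 + s3 = 59
  2x1 + 4x2 + s4 = 43
  3x1 + 4x2 + s5 = 45
  x1, x2, s1, s2, s3, s4, s5 ≥ 0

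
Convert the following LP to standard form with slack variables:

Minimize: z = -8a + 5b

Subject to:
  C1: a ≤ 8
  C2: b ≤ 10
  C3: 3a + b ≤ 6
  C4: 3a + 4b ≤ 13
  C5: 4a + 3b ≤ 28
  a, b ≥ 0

min z = -8a + 5b

s.t.
  a + s1 = 8
  b + s2 = 10
  3a + b + s3 = 6
  3a + 4b + s4 = 13
  4a + 3b + s5 = 28
  a, b, s1, s2, s3, s4, s5 ≥ 0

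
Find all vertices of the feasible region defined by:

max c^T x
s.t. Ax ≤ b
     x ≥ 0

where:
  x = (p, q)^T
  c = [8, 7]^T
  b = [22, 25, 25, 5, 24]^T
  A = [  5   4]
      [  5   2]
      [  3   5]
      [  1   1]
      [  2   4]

(0, 0), (4.4, 0), (2, 3), (0, 5)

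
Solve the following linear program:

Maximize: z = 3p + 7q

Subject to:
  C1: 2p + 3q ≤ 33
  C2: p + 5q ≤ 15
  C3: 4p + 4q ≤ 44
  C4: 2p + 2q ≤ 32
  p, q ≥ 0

Evaluate the objective at each vertex of the feasible region:
  z(0, 0) = 0
  z(11, 0) = 33
  z(10, 1) = 37  ←
  z(0, 3) = 21
The maximum is at p = 10, q = 1.

p = 10, q = 1, z = 37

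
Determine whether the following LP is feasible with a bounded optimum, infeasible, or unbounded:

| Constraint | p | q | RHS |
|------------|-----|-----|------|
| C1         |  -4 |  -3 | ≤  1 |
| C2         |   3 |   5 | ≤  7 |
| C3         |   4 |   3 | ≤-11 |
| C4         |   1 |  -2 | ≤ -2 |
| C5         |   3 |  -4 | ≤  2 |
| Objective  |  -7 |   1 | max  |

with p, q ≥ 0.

Infeasible (no feasible solution exists)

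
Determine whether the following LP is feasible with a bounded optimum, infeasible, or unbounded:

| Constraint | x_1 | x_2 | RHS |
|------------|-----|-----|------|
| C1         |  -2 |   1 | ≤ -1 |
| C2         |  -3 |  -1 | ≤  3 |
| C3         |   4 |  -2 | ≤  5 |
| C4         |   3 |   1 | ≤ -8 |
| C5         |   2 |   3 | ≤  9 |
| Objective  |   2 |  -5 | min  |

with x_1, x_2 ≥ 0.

Infeasible (no feasible solution exists)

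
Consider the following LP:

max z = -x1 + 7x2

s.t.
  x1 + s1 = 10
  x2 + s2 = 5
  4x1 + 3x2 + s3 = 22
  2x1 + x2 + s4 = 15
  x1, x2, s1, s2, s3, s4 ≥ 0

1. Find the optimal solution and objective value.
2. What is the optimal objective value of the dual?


1. x1 = 0, x2 = 5, z = 35
2. 35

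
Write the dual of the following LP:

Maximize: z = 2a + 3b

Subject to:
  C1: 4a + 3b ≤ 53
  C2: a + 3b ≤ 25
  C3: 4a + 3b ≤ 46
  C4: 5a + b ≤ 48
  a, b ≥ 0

Primal max cᵀx s.t. Ax ≤ b, x ≥ 0  →  Dual min bᵀy s.t. Aᵀy ≥ c, y ≥ 0.

Minimize: z = 53y1 + 25y2 + 46y3 + 48y4

Subject to:
  4y1 + y2 + 4y3 + 5y4 ≥ 2
  3y1 + 3y2 + 3y3 + y4 ≥ 3
  y1, y2, y3, y4 ≥ 0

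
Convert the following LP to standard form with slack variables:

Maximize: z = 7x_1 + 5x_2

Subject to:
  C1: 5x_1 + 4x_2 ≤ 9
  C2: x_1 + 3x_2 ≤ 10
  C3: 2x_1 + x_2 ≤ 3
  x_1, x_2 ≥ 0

max z = 7x_1 + 5x_2

s.t.
  5x_1 + 4x_2 + s1 = 9
  x_1 + 3x_2 + s2 = 10
  2x_1 + x_2 + s3 = 3
  x_1, x_2, s1, s2, s3 ≥ 0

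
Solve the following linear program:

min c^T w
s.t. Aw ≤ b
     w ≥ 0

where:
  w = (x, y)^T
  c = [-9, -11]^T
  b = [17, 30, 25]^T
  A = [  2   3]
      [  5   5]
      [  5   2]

Evaluate the objective at each vertex of the feasible region:
  z(0, 0) = 0
  z(5, 0) = -45
  z(4.333, 1.667) = -57.33
  z(1, 5) = -64  ←
  z(0, 5.667) = -62.33
The minimum is at x = 1, y = 5.

x = 1, y = 5, z = -64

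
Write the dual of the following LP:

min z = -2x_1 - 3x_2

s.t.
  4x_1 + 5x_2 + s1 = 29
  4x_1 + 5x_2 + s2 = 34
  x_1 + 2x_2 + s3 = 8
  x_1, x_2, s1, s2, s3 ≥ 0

Primal min cᵀx s.t. Ax ≤ b, x ≥ 0  →  Dual max −bᵀy s.t. Aᵀy ≥ −c, y ≥ 0.

Maximize: z = -29y1 - 34y2 - 8y3

Subject to:
  4y1 + 4y2 + y3 ≥ 2
  5y1 + 5y2 + 2y3 ≥ 3
  y1, y2, y3 ≥ 0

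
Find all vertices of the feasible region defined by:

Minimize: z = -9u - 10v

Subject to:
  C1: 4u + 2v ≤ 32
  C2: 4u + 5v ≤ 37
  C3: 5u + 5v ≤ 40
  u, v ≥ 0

(0, 0), (8, 0), (3, 5), (0, 7.4)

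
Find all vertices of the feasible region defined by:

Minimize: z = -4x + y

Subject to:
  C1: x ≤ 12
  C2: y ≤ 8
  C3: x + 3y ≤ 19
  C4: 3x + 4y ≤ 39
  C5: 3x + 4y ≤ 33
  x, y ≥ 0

(0, 0), (11, 0), (4.6, 4.8), (0, 6.333)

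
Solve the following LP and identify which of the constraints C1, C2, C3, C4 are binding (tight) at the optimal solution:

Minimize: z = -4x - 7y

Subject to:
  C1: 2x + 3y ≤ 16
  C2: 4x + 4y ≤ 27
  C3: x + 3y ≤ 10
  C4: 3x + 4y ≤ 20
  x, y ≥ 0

At x = 4, y = 2, compute slack b - a·x for each constraint:
  C1: 16 − 14 = 2  (slack)
  C2: 27 − 24 = 3  (slack)
  C3: 10 − 10 = 0  (binding)
  C4: 20 − 20 = 0  (binding)

Optimal: x = 4, y = 2
Binding: C3, C4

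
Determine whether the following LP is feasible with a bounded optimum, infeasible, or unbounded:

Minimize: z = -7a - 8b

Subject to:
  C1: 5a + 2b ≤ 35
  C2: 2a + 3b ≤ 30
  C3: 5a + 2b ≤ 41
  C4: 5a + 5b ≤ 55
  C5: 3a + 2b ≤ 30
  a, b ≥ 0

Feasible with a bounded optimal solution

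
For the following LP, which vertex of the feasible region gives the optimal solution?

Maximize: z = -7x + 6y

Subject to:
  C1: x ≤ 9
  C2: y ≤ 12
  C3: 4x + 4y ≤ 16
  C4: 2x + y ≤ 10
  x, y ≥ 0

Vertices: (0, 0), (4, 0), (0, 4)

Evaluate the objective at each vertex of the feasible region:
  z(0, 0) = 0
  z(4, 0) = -28
  z(0, 4) = 24  ←
The maximum is at x = 0, y = 4.

(0, 4)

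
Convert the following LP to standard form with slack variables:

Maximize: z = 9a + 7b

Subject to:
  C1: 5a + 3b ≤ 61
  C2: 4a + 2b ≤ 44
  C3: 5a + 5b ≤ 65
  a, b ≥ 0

max z = 9a + 7b

s.t.
  5a + 3b + s1 = 61
  4a + 2b + s2 = 44
  5a + 5b + s3 = 65
  a, b, s1, s2, s3 ≥ 0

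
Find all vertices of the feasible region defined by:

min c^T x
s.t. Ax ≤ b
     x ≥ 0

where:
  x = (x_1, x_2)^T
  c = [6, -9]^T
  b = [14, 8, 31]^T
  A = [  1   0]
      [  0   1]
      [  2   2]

(0, 0), (14, 0), (14, 1.5), (7.5, 8), (0, 8)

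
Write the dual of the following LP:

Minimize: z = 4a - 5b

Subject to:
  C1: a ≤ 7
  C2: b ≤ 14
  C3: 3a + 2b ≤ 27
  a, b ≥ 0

Primal min cᵀx s.t. Ax ≤ b, x ≥ 0  →  Dual max −bᵀy s.t. Aᵀy ≥ −c, y ≥ 0.

Maximize: z = -7y1 - 14y2 - 27y3

Subject to:
  y1 + 3y3 ≥ -4
  y2 + 2y3 ≥ 5
  y1, y2, y3 ≥ 0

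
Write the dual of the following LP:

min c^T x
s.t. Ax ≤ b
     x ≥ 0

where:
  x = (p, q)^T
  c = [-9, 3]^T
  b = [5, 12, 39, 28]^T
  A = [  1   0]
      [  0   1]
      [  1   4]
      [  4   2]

Primal min cᵀx s.t. Ax ≤ b, x ≥ 0  →  Dual max −bᵀy s.t. Aᵀy ≥ −c, y ≥ 0.

Maximize: z = -5y1 - 12y2 - 39y3 - 28y4

Subject to:
  y1 + y3 + 4y4 ≥ 9
  y2 + 4y3 + 2y4 ≥ -3
  y1, y2, y3, y4 ≥ 0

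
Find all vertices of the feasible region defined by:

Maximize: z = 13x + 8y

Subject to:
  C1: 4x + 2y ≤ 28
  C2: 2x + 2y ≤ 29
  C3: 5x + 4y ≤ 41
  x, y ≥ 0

(0, 0), (7, 0), (5, 4), (0, 10.25)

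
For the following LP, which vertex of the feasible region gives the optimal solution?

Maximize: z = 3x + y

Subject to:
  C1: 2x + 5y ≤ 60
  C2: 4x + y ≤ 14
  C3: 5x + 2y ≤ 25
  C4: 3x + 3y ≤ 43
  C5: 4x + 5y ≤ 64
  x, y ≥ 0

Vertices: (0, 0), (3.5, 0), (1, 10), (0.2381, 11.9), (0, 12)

Evaluate the objective at each vertex of the feasible region:
  z(0, 0) = 0
  z(3.5, 0) = 10.5
  z(1, 10) = 13  ←
  z(0.2381, 11.9) = 12.62
  z(0, 12) = 12
The maximum is at x = 1, y = 10.

(1, 10)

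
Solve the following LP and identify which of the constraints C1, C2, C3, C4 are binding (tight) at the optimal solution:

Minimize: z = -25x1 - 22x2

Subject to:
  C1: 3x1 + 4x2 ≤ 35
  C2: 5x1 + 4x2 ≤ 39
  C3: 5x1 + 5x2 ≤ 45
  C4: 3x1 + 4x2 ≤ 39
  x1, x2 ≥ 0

At x1 = 3, x2 = 6, compute slack b - a·x for each constraint:
  C1: 35 − 33 = 2  (slack)
  C2: 39 − 39 = 0  (binding)
  C3: 45 − 45 = 0  (binding)
  C4: 39 − 33 = 6  (slack)

Optimal: x1 = 3, x2 = 6
Binding: C2, C3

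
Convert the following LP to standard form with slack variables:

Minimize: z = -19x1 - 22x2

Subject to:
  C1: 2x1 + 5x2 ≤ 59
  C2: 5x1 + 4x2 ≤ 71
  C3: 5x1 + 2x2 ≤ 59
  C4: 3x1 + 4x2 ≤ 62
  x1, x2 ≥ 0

min z = -19x1 - 22x2

s.t.
  2x1 + 5x2 + s1 = 59
  5x1 + 4x2 + s2 = 71
  5x1 + 2x2 + s3 = 59
  3x1 + 4x2 + s4 = 62
  x1, x2, s1, s2, s3, s4 ≥ 0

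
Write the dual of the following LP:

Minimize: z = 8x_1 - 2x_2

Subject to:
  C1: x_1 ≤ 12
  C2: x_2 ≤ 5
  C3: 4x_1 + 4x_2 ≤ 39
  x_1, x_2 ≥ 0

Primal min cᵀx s.t. Ax ≤ b, x ≥ 0  →  Dual max −bᵀy s.t. Aᵀy ≥ −c, y ≥ 0.

Maximize: z = -12y1 - 5y2 - 39y3

Subject to:
  y1 + 4y3 ≥ -8
  y2 + 4y3 ≥ 2
  y1, y2, y3 ≥ 0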